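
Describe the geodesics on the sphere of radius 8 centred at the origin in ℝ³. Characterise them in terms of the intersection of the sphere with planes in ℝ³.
Geodesics on the sphere of radius 8 are great circles — circles of radius 8 obtained as the intersection of the sphere with planes through the origin (the centre of the sphere).

A curve α(t) of nonzero constant speed on the sphere of radius 8 is a geodesic iff its acceleration α̈ is everywhere normal to the surface, i.e. parallel to the radial vector α(t). Then d/dt(α × α̇) = α̇ × α̇ + α × α̈ = 0, so α × α̇ is a constant vector n ≠ 0 and α(t) · n = 0 for all t: α lies in the plane through the origin with normal n. The intersection of that plane with the sphere is a circle of radius 8 (a great circle). Conversely, a great circle traversed at constant speed has centripetal acceleration pointing at the origin, hence normal to the sphere, so every great circle is a geodesic.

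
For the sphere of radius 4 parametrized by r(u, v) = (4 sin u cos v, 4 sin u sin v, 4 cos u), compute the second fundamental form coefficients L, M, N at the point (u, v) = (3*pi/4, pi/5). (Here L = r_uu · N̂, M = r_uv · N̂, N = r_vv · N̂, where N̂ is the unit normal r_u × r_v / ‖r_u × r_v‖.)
L = -4;  M = 0;  N = -2

Compute the unit normal N̂(u, v) = (sin(u)^2*cos(v)/Abs(sin(u)), sin(u)^2*sin(v)/Abs(sin(u)), sin(2*u)/(2*Abs(sin(u)))), and the second partials r_uu, r_uv, r_vv. Take dot products:
  L(u, v) = r_uu · N̂ = -4*sin(u)/Abs(sin(u)),
  M(u, v) = r_uv · N̂ = 0,
  N(u, v) = r_vv · N̂ = -4*sin(u)^3/Abs(sin(u)).
Evaluating at (u, v) = (3*pi/4, pi/5):
  L = -4, M = 0, N = -2.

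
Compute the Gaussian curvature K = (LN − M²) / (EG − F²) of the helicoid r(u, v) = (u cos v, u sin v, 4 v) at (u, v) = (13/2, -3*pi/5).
K = -256/54289

Coefficients of the first fundamental form: E = 1, F = 0, G = u^2 + 16.
Coefficients of the second fundamental form: L = 0, M = -4/sqrt(u^2 + 16), N = 0.
Assemble K = (LN − M²)/(EG − F²) = -16/(u^2 + 16)^2. At (u, v) = (13/2, -3*pi/5): K = -256/54289.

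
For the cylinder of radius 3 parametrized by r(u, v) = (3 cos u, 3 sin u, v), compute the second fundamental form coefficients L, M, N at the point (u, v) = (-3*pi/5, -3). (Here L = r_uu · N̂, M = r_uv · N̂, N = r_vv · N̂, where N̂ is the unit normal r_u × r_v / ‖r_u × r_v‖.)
L = -3;  M = 0;  N = 0

Compute the unit normal N̂(u, v) = (cos(u), sin(u), 0), and the second partials r_uu, r_uv, r_vv. Take dot products:
  L(u, v) = r_uu · N̂ = -3,
  M(u, v) = r_uv · N̂ = 0,
  N(u, v) = r_vv · N̂ = 0.
Evaluating at (u, v) = (-3*pi/5, -3):
  L = -3, M = 0, N = 0.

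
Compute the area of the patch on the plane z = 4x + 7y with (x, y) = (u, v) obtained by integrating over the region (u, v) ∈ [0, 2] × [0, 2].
Area = 4*sqrt(66)

Area = ∫∫ √(EG − F²) du dv with √(EG − F²) = sqrt(66). Integrating over [0, 2] × [0, 2] gives 4*sqrt(66).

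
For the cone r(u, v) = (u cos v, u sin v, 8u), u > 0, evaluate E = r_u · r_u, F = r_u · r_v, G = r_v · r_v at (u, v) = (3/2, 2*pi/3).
E = 65;  F = 0;  G = 9/4

Partials: r_u = (cos(v), sin(v), 8), r_v = (-u*sin(v), u*cos(v), 0). As functions of (u, v):
  E = r_u · r_u = 65,
  F = r_u · r_v = 0,
  G = r_v · r_v = u^2.
Evaluating at (u, v) = (3/2, 2*pi/3): E = 65, F = 0, G = 9/4.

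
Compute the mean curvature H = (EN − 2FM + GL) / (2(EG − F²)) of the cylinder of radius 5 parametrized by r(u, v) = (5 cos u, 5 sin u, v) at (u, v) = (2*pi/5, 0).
H = -1/10

With E = 25, F = 0, G = 1, L = -5, M = 0, N = 0, assemble
  H = (EN − 2FM + GL) / (2(EG − F²)) = -1/10.
At (u, v) = (2*pi/5, 0): H = -1/10.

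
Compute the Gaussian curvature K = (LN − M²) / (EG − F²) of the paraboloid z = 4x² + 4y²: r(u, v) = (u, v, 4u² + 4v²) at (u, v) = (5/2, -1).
K = 64/216225

Coefficients of the first fundamental form: E = 64*u^2 + 1, F = 64*u*v, G = 64*v^2 + 1.
Coefficients of the second fundamental form: L = 8/sqrt(64*u^2 + 64*v^2 + 1), M = 0, N = 8/sqrt(64*u^2 + 64*v^2 + 1).
Assemble K = (LN − M²)/(EG − F²) = 64/(4096*u^4 + 8192*u^2*v^2 + 128*u^2 + 4096*v^4 + 128*v^2 + 1). At (u, v) = (5/2, -1): K = 64/216225.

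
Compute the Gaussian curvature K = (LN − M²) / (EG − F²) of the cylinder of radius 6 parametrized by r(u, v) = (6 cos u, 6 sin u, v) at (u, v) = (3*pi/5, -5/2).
K = 0

Coefficients of the first fundamental form: E = 36, F = 0, G = 1.
Coefficients of the second fundamental form: L = -6, M = 0, N = 0.
Assemble K = (LN − M²)/(EG − F²) = 0. At (u, v) = (3*pi/5, -5/2): K = 0.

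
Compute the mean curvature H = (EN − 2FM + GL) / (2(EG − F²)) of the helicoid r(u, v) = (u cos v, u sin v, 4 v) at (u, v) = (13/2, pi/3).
H = 0

With E = 1, F = 0, G = u^2 + 16, L = 0, M = -4/sqrt(u^2 + 16), N = 0, assemble
  H = (EN − 2FM + GL) / (2(EG − F²)) = 0.
At (u, v) = (13/2, pi/3): H = 0.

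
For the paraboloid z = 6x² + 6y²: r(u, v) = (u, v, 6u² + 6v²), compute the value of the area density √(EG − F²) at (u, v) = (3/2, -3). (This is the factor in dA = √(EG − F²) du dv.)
√(EG − F²)|_{(3/2, -3)} = sqrt(1621)

E = 144*u^2 + 1, F = 144*u*v, G = 144*v^2 + 1, so EG − F² = 144*u^2 + 144*v^2 + 1. Taking the positive square root: √(EG − F²) = sqrt(144*u^2 + 144*v^2 + 1). At (u, v) = (3/2, -3): sqrt(1621).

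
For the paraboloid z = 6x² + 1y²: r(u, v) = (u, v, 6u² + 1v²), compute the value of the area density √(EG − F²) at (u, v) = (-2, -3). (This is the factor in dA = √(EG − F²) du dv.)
√(EG − F²)|_{(-2, -3)} = sqrt(613)

E = 144*u^2 + 1, F = 24*u*v, G = 4*v^2 + 1, so EG − F² = 144*u^2 + 4*v^2 + 1. Taking the positive square root: √(EG − F²) = sqrt(144*u^2 + 4*v^2 + 1). At (u, v) = (-2, -3): sqrt(613).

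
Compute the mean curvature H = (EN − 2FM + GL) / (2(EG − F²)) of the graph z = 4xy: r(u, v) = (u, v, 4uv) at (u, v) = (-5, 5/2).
H = 800*sqrt(501)/251001

With E = 16*v^2 + 1, F = 16*u*v, G = 16*u^2 + 1, L = 0, M = 4/sqrt(16*u^2 + 16*v^2 + 1), N = 0, assemble
  H = (EN − 2FM + GL) / (2(EG − F²)) = -64*u*v/(16*u^2 + 16*v^2 + 1)^(3/2).
At (u, v) = (-5, 5/2): H = 800*sqrt(501)/251001.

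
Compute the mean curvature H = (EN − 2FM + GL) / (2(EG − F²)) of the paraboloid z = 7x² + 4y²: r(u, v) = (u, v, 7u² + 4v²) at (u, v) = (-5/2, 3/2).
H = 5919*sqrt(1370)/1876900

With E = 196*u^2 + 1, F = 112*u*v, G = 64*v^2 + 1, L = 14/sqrt(196*u^2 + 64*v^2 + 1), M = 0, N = 8/sqrt(196*u^2 + 64*v^2 + 1), assemble
  H = (EN − 2FM + GL) / (2(EG − F²)) = (784*u^2 + 448*v^2 + 11)/(196*u^2 + 64*v^2 + 1)^(3/2).
At (u, v) = (-5/2, 3/2): H = 5919*sqrt(1370)/1876900.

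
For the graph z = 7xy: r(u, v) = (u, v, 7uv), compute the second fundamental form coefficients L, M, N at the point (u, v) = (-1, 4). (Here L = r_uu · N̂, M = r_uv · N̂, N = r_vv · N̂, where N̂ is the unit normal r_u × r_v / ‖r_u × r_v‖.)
L = 0;  M = 7*sqrt(834)/834;  N = 0

Compute the unit normal N̂(u, v) = (-7*v/sqrt(49*u^2 + 49*v^2 + 1), -7*u/sqrt(49*u^2 + 49*v^2 + 1), 1/sqrt(49*u^2 + 49*v^2 + 1)), and the second partials r_uu, r_uv, r_vv. Take dot products:
  L(u, v) = r_uu · N̂ = 0,
  M(u, v) = r_uv · N̂ = 7/sqrt(49*u^2 + 49*v^2 + 1),
  N(u, v) = r_vv · N̂ = 0.
Evaluating at (u, v) = (-1, 4):
  L = 0, M = 7*sqrt(834)/834, N = 0.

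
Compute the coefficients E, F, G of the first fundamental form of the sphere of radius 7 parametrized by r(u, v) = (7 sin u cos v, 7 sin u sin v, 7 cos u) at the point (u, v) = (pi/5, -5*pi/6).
E = 49;  F = 0;  G = 245/8 - 49*sqrt(5)/8

Partials: r_u = (7*cos(u)*cos(v), 7*sin(v)*cos(u), -7*sin(u)), r_v = (-7*sin(u)*sin(v), 7*sin(u)*cos(v), 0). As functions of (u, v):
  E = r_u · r_u = 49,
  F = r_u · r_v = 0,
  G = r_v · r_v = 49*sin(u)^2.
Evaluating at (u, v) = (pi/5, -5*pi/6): E = 49, F = 0, G = 245/8 - 49*sqrt(5)/8.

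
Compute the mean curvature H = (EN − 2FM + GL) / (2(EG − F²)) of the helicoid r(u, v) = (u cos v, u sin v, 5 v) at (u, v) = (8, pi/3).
H = 0

With E = 1, F = 0, G = u^2 + 25, L = 0, M = -5/sqrt(u^2 + 25), N = 0, assemble
  H = (EN − 2FM + GL) / (2(EG − F²)) = 0.
At (u, v) = (8, pi/3): H = 0.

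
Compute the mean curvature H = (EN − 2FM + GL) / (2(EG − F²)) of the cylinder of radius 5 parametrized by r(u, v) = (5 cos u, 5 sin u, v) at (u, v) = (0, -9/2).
H = -1/10

With E = 25, F = 0, G = 1, L = -5, M = 0, N = 0, assemble
  H = (EN − 2FM + GL) / (2(EG − F²)) = -1/10.
At (u, v) = (0, -9/2): H = -1/10.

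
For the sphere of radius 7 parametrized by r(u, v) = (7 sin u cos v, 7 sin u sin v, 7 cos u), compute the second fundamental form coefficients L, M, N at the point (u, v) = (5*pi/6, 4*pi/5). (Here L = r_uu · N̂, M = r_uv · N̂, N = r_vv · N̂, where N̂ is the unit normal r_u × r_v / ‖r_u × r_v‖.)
L = -7;  M = 0;  N = -7/4

Compute the unit normal N̂(u, v) = (sin(u)^2*cos(v)/Abs(sin(u)), sin(u)^2*sin(v)/Abs(sin(u)), sin(2*u)/(2*Abs(sin(u)))), and the second partials r_uu, r_uv, r_vv. Take dot products:
  L(u, v) = r_uu · N̂ = -7*sin(u)/Abs(sin(u)),
  M(u, v) = r_uv · N̂ = 0,
  N(u, v) = r_vv · N̂ = -7*sin(u)^3/Abs(sin(u)).
Evaluating at (u, v) = (5*pi/6, 4*pi/5):
  L = -7, M = 0, N = -7/4.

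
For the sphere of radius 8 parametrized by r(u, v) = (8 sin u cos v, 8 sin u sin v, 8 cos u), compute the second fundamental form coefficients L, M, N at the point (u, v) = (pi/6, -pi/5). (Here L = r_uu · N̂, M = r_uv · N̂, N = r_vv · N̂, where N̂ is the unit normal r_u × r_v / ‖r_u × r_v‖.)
L = -8;  M = 0;  N = -2

Compute the unit normal N̂(u, v) = (sin(u)^2*cos(v)/Abs(sin(u)), sin(u)^2*sin(v)/Abs(sin(u)), sin(2*u)/(2*Abs(sin(u)))), and the second partials r_uu, r_uv, r_vv. Take dot products:
  L(u, v) = r_uu · N̂ = -8*sin(u)/Abs(sin(u)),
  M(u, v) = r_uv · N̂ = 0,
  N(u, v) = r_vv · N̂ = -8*sin(u)^3/Abs(sin(u)).
Evaluating at (u, v) = (pi/6, -pi/5):
  L = -8, M = 0, N = -2.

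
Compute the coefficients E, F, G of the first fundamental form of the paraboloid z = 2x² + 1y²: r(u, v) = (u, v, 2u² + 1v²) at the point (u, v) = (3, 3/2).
E = 145;  F = 36;  G = 10

Partials: r_u = (1, 0, 4*u), r_v = (0, 1, 2*v). As functions of (u, v):
  E = r_u · r_u = 16*u^2 + 1,
  F = r_u · r_v = 8*u*v,
  G = r_v · r_v = 4*v^2 + 1.
Evaluating at (u, v) = (3, 3/2): E = 145, F = 36, G = 10.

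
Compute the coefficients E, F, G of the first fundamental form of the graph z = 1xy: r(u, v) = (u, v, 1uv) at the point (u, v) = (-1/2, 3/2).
E = 13/4;  F = -3/4;  G = 5/4

Partials: r_u = (1, 0, v), r_v = (0, 1, u). As functions of (u, v):
  E = r_u · r_u = v^2 + 1,
  F = r_u · r_v = u*v,
  G = r_v · r_v = u^2 + 1.
Evaluating at (u, v) = (-1/2, 3/2): E = 13/4, F = -3/4, G = 5/4.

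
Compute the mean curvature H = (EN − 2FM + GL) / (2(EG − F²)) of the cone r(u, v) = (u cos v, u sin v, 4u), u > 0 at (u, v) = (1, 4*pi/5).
H = 2*sqrt(17)/17

With E = 17, F = 0, G = u^2, L = 0, M = 0, N = 4*sqrt(17)*u^2/(17*Abs(u)), assemble
  H = (EN − 2FM + GL) / (2(EG − F²)) = 2*sqrt(17)/(17*Abs(u)).
At (u, v) = (1, 4*pi/5): H = 2*sqrt(17)/17.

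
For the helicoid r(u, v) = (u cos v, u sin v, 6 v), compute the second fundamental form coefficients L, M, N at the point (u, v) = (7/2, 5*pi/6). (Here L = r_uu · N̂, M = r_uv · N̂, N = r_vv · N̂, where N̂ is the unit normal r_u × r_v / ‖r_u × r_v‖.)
L = 0;  M = -12*sqrt(193)/193;  N = 0

Compute the unit normal N̂(u, v) = (6*sin(v)/sqrt(u^2 + 36), -6*cos(v)/sqrt(u^2 + 36), u/sqrt(u^2 + 36)), and the second partials r_uu, r_uv, r_vv. Take dot products:
  L(u, v) = r_uu · N̂ = 0,
  M(u, v) = r_uv · N̂ = -6/sqrt(u^2 + 36),
  N(u, v) = r_vv · N̂ = 0.
Evaluating at (u, v) = (7/2, 5*pi/6):
  L = 0, M = -12*sqrt(193)/193, N = 0.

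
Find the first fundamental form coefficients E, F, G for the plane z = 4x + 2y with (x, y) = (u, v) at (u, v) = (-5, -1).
E = 17;  F = 8;  G = 5

Partials: r_u = (1, 0, 4), r_v = (0, 1, 2). As functions of (u, v):
  E = r_u · r_u = 17,
  F = r_u · r_v = 8,
  G = r_v · r_v = 5.
Evaluating at (u, v) = (-5, -1): E = 17, F = 8, G = 5.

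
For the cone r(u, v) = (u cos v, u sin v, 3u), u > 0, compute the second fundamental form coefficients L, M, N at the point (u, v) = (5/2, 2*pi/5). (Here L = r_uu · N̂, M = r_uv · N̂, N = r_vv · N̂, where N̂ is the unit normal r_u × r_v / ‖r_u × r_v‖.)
L = 0;  M = 0;  N = 3*sqrt(10)/4

Compute the unit normal N̂(u, v) = (-3*sqrt(10)*u*cos(v)/(10*Abs(u)), -3*sqrt(10)*u*sin(v)/(10*Abs(u)), sqrt(10)*u/(10*Abs(u))), and the second partials r_uu, r_uv, r_vv. Take dot products:
  L(u, v) = r_uu · N̂ = 0,
  M(u, v) = r_uv · N̂ = 0,
  N(u, v) = r_vv · N̂ = 3*sqrt(10)*u^2/(10*Abs(u)).
Evaluating at (u, v) = (5/2, 2*pi/5):
  L = 0, M = 0, N = 3*sqrt(10)/4.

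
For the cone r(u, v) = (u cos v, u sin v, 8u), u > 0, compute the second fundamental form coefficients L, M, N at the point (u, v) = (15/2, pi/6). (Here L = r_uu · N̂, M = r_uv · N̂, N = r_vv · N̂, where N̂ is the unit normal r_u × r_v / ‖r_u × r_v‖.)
L = 0;  M = 0;  N = 12*sqrt(65)/13

Compute the unit normal N̂(u, v) = (-8*sqrt(65)*u*cos(v)/(65*Abs(u)), -8*sqrt(65)*u*sin(v)/(65*Abs(u)), sqrt(65)*u/(65*Abs(u))), and the second partials r_uu, r_uv, r_vv. Take dot products:
  L(u, v) = r_uu · N̂ = 0,
  M(u, v) = r_uv · N̂ = 0,
  N(u, v) = r_vv · N̂ = 8*sqrt(65)*u^2/(65*Abs(u)).
Evaluating at (u, v) = (15/2, pi/6):
  L = 0, M = 0, N = 12*sqrt(65)/13.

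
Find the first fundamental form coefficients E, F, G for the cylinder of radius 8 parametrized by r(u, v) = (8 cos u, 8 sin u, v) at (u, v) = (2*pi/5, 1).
E = 64;  F = 0;  G = 1

Partials: r_u = (-8*sin(u), 8*cos(u), 0), r_v = (0, 0, 1). As functions of (u, v):
  E = r_u · r_u = 64,
  F = r_u · r_v = 0,
  G = r_v · r_v = 1.
Evaluating at (u, v) = (2*pi/5, 1): E = 64, F = 0, G = 1.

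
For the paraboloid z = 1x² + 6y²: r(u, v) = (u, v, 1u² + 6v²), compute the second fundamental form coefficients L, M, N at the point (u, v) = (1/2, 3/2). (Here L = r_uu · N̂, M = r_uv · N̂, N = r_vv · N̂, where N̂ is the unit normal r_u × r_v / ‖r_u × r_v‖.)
L = sqrt(326)/163;  M = 0;  N = 6*sqrt(326)/163

Compute the unit normal N̂(u, v) = (-2*u/sqrt(4*u^2 + 144*v^2 + 1), -12*v/sqrt(4*u^2 + 144*v^2 + 1), 1/sqrt(4*u^2 + 144*v^2 + 1)), and the second partials r_uu, r_uv, r_vv. Take dot products:
  L(u, v) = r_uu · N̂ = 2/sqrt(4*u^2 + 144*v^2 + 1),
  M(u, v) = r_uv · N̂ = 0,
  N(u, v) = r_vv · N̂ = 12/sqrt(4*u^2 + 144*v^2 + 1).
Evaluating at (u, v) = (1/2, 3/2):
  L = sqrt(326)/163, M = 0, N = 6*sqrt(326)/163.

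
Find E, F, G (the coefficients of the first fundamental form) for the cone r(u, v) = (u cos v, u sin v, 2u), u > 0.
E = 5;  F = 0;  G = u^2

Compute partials: r_u = (cos(v), sin(v), 2), r_v = (-u*sin(v), u*cos(v), 0). Then
  E = r_u · r_u = 5,
  F = r_u · r_v = 0,
  G = r_v · r_v = u^2.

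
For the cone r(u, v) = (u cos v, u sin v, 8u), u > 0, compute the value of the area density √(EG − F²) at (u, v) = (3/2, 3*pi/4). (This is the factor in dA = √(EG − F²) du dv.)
√(EG − F²)|_{(3/2, 3*pi/4)} = 3*sqrt(65)/2

E = 65, F = 0, G = u^2, so EG − F² = 65*u^2. Taking the positive square root: √(EG − F²) = sqrt(65)*Abs(u). At (u, v) = (3/2, 3*pi/4): 3*sqrt(65)/2.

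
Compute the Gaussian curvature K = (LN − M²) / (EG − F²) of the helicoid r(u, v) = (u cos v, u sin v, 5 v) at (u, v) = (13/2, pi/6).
K = -400/72361

Coefficients of the first fundamental form: E = 1, F = 0, G = u^2 + 25.
Coefficients of the second fundamental form: L = 0, M = -5/sqrt(u^2 + 25), N = 0.
Assemble K = (LN − M²)/(EG − F²) = -25/(u^2 + 25)^2. At (u, v) = (13/2, pi/6): K = -400/72361.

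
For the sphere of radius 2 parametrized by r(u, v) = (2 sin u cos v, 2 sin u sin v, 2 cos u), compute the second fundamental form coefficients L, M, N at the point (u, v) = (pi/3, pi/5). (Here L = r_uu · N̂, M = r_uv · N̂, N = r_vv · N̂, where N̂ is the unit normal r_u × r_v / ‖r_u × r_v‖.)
L = -2;  M = 0;  N = -3/2

Compute the unit normal N̂(u, v) = (sin(u)^2*cos(v)/Abs(sin(u)), sin(u)^2*sin(v)/Abs(sin(u)), sin(2*u)/(2*Abs(sin(u)))), and the second partials r_uu, r_uv, r_vv. Take dot products:
  L(u, v) = r_uu · N̂ = -2*sin(u)/Abs(sin(u)),
  M(u, v) = r_uv · N̂ = 0,
  N(u, v) = r_vv · N̂ = -2*sin(u)^3/Abs(sin(u)).
Evaluating at (u, v) = (pi/3, pi/5):
  L = -2, M = 0, N = -3/2.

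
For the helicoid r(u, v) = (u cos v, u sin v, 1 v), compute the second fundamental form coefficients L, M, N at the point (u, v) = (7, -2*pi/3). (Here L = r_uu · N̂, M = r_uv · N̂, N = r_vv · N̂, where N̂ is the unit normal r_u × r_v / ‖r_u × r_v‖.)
L = 0;  M = -sqrt(2)/10;  N = 0

Compute the unit normal N̂(u, v) = (sin(v)/sqrt(u^2 + 1), -cos(v)/sqrt(u^2 + 1), u/sqrt(u^2 + 1)), and the second partials r_uu, r_uv, r_vv. Take dot products:
  L(u, v) = r_uu · N̂ = 0,
  M(u, v) = r_uv · N̂ = -1/sqrt(u^2 + 1),
  N(u, v) = r_vv · N̂ = 0.
Evaluating at (u, v) = (7, -2*pi/3):
  L = 0, M = -sqrt(2)/10, N = 0.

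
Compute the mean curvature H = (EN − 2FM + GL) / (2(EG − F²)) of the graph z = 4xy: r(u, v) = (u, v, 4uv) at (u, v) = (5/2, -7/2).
H = 560*sqrt(33)/29403

With E = 16*v^2 + 1, F = 16*u*v, G = 16*u^2 + 1, L = 0, M = 4/sqrt(16*u^2 + 16*v^2 + 1), N = 0, assemble
  H = (EN − 2FM + GL) / (2(EG − F²)) = -64*u*v/(16*u^2 + 16*v^2 + 1)^(3/2).
At (u, v) = (5/2, -7/2): H = 560*sqrt(33)/29403.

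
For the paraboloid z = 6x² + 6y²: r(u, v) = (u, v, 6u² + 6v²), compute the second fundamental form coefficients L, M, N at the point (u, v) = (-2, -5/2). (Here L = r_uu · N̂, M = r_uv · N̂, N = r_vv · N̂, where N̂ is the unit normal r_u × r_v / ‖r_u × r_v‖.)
L = 12*sqrt(1477)/1477;  M = 0;  N = 12*sqrt(1477)/1477

Compute the unit normal N̂(u, v) = (-12*u/sqrt(144*u^2 + 144*v^2 + 1), -12*v/sqrt(144*u^2 + 144*v^2 + 1), 1/sqrt(144*u^2 + 144*v^2 + 1)), and the second partials r_uu, r_uv, r_vv. Take dot products:
  L(u, v) = r_uu · N̂ = 12/sqrt(144*u^2 + 144*v^2 + 1),
  M(u, v) = r_uv · N̂ = 0,
  N(u, v) = r_vv · N̂ = 12/sqrt(144*u^2 + 144*v^2 + 1).
Evaluating at (u, v) = (-2, -5/2):
  L = 12*sqrt(1477)/1477, M = 0, N = 12*sqrt(1477)/1477.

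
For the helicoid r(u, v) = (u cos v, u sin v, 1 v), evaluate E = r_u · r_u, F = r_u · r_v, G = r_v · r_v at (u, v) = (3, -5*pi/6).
E = 1;  F = 0;  G = 10

Partials: r_u = (cos(v), sin(v), 0), r_v = (-u*sin(v), u*cos(v), 1). As functions of (u, v):
  E = r_u · r_u = 1,
  F = r_u · r_v = 0,
  G = r_v · r_v = u^2 + 1.
Evaluating at (u, v) = (3, -5*pi/6): E = 1, F = 0, G = 10.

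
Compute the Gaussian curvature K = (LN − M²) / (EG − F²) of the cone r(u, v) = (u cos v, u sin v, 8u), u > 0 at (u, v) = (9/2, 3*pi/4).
K = 0

Coefficients of the first fundamental form: E = 65, F = 0, G = u^2.
Coefficients of the second fundamental form: L = 0, M = 0, N = 8*sqrt(65)*u^2/(65*Abs(u)).
Assemble K = (LN − M²)/(EG − F²) = 0. At (u, v) = (9/2, 3*pi/4): K = 0.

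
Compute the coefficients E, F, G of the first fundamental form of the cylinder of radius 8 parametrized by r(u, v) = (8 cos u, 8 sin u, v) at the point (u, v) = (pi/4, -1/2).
E = 64;  F = 0;  G = 1

Partials: r_u = (-8*sin(u), 8*cos(u), 0), r_v = (0, 0, 1). As functions of (u, v):
  E = r_u · r_u = 64,
  F = r_u · r_v = 0,
  G = r_v · r_v = 1.
Evaluating at (u, v) = (pi/4, -1/2): E = 64, F = 0, G = 1.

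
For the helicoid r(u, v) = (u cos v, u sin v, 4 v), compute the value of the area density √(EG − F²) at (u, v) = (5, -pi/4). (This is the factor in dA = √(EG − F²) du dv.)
√(EG − F²)|_{(5, -pi/4)} = sqrt(41)

E = 1, F = 0, G = u^2 + 16, so EG − F² = u^2 + 16. Taking the positive square root: √(EG − F²) = sqrt(u^2 + 16). At (u, v) = (5, -pi/4): sqrt(41).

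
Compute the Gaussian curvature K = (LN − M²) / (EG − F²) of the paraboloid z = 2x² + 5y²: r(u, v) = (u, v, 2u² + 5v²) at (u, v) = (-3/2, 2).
K = 40/190969

Coefficients of the first fundamental form: E = 16*u^2 + 1, F = 40*u*v, G = 100*v^2 + 1.
Coefficients of the second fundamental form: L = 4/sqrt(16*u^2 + 100*v^2 + 1), M = 0, N = 10/sqrt(16*u^2 + 100*v^2 + 1).
Assemble K = (LN − M²)/(EG − F²) = 40/(256*u^4 + 3200*u^2*v^2 + 32*u^2 + 10000*v^4 + 200*v^2 + 1). At (u, v) = (-3/2, 2): K = 40/190969.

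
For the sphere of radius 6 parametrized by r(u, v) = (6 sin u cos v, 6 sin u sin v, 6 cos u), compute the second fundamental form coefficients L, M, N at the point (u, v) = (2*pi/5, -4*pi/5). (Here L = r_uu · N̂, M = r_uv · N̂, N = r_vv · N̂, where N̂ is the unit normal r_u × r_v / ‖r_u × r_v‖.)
L = -6;  M = 0;  N = -15/4 - 3*sqrt(5)/4

Compute the unit normal N̂(u, v) = (sin(u)^2*cos(v)/Abs(sin(u)), sin(u)^2*sin(v)/Abs(sin(u)), sin(2*u)/(2*Abs(sin(u)))), and the second partials r_uu, r_uv, r_vv. Take dot products:
  L(u, v) = r_uu · N̂ = -6*sin(u)/Abs(sin(u)),
  M(u, v) = r_uv · N̂ = 0,
  N(u, v) = r_vv · N̂ = -6*sin(u)^3/Abs(sin(u)).
Evaluating at (u, v) = (2*pi/5, -4*pi/5):
  L = -6, M = 0, N = -15/4 - 3*sqrt(5)/4.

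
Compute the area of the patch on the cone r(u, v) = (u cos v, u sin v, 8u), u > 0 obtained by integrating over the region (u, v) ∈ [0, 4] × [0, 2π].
Area = 16*sqrt(65)*pi

Area = ∫∫ √(EG − F²) du dv with √(EG − F²) = sqrt(65)*Abs(u). Integrating over [0, 4] × [0, 2π] gives 16*sqrt(65)*pi.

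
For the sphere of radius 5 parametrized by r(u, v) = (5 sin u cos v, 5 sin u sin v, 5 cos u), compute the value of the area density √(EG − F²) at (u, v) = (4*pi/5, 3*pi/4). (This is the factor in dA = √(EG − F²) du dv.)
√(EG − F²)|_{(4*pi/5, 3*pi/4)} = 25*sqrt(10 - 2*sqrt(5))/4

E = 25, F = 0, G = 25*sin(u)^2, so EG − F² = 625*sin(u)^2. Taking the positive square root: √(EG − F²) = 25*Abs(sin(u)). At (u, v) = (4*pi/5, 3*pi/4): 25*sqrt(10 - 2*sqrt(5))/4.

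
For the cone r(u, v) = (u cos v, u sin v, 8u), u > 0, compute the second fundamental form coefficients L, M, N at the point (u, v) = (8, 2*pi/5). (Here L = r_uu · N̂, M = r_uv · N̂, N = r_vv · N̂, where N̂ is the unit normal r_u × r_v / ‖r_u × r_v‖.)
L = 0;  M = 0;  N = 64*sqrt(65)/65

Compute the unit normal N̂(u, v) = (-8*sqrt(65)*u*cos(v)/(65*Abs(u)), -8*sqrt(65)*u*sin(v)/(65*Abs(u)), sqrt(65)*u/(65*Abs(u))), and the second partials r_uu, r_uv, r_vv. Take dot products:
  L(u, v) = r_uu · N̂ = 0,
  M(u, v) = r_uv · N̂ = 0,
  N(u, v) = r_vv · N̂ = 8*sqrt(65)*u^2/(65*Abs(u)).
Evaluating at (u, v) = (8, 2*pi/5):
  L = 0, M = 0, N = 64*sqrt(65)/65.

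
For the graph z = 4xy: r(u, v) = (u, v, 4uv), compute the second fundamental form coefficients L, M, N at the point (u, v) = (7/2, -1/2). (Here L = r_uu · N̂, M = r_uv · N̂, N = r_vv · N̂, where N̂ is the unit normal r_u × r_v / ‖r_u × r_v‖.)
L = 0;  M = 4*sqrt(201)/201;  N = 0

Compute the unit normal N̂(u, v) = (-4*v/sqrt(16*u^2 + 16*v^2 + 1), -4*u/sqrt(16*u^2 + 16*v^2 + 1), 1/sqrt(16*u^2 + 16*v^2 + 1)), and the second partials r_uu, r_uv, r_vv. Take dot products:
  L(u, v) = r_uu · N̂ = 0,
  M(u, v) = r_uv · N̂ = 4/sqrt(16*u^2 + 16*v^2 + 1),
  N(u, v) = r_vv · N̂ = 0.
Evaluating at (u, v) = (7/2, -1/2):
  L = 0, M = 4*sqrt(201)/201, N = 0.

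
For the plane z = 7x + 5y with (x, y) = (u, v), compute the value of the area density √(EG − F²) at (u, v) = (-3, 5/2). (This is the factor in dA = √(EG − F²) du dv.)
√(EG − F²)|_{(-3, 5/2)} = 5*sqrt(3)

E = 50, F = 35, G = 26, so EG − F² = 75. Taking the positive square root: √(EG − F²) = 5*sqrt(3). At (u, v) = (-3, 5/2): 5*sqrt(3).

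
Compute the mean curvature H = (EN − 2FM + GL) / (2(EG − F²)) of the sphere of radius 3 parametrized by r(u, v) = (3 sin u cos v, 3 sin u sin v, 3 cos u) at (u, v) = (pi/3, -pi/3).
H = -1/3

With E = 9, F = 0, G = 9*sin(u)^2, L = -3*sin(u)/Abs(sin(u)), M = 0, N = -3*sin(u)^3/Abs(sin(u)), assemble
  H = (EN − 2FM + GL) / (2(EG − F²)) = -sin(u)/(3*Abs(sin(u))).
At (u, v) = (pi/3, -pi/3): H = -1/3.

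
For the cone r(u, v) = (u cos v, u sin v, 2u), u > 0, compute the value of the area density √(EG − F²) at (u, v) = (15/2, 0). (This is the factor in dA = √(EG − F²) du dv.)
√(EG − F²)|_{(15/2, 0)} = 15*sqrt(5)/2

E = 5, F = 0, G = u^2, so EG − F² = 5*u^2. Taking the positive square root: √(EG − F²) = sqrt(5)*Abs(u). At (u, v) = (15/2, 0): 15*sqrt(5)/2.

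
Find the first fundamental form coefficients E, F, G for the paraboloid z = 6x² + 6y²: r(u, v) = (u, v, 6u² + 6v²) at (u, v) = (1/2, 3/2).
E = 37;  F = 108;  G = 325

Partials: r_u = (1, 0, 12*u), r_v = (0, 1, 12*v). As functions of (u, v):
  E = r_u · r_u = 144*u^2 + 1,
  F = r_u · r_v = 144*u*v,
  G = r_v · r_v = 144*v^2 + 1.
Evaluating at (u, v) = (1/2, 3/2): E = 37, F = 108, G = 325.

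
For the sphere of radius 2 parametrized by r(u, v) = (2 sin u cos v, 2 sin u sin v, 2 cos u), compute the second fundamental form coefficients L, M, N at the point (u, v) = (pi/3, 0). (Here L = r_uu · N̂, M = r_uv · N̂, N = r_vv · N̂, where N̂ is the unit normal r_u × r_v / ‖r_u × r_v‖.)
L = -2;  M = 0;  N = -3/2

Compute the unit normal N̂(u, v) = (sin(u)^2*cos(v)/Abs(sin(u)), sin(u)^2*sin(v)/Abs(sin(u)), sin(2*u)/(2*Abs(sin(u)))), and the second partials r_uu, r_uv, r_vv. Take dot products:
  L(u, v) = r_uu · N̂ = -2*sin(u)/Abs(sin(u)),
  M(u, v) = r_uv · N̂ = 0,
  N(u, v) = r_vv · N̂ = -2*sin(u)^3/Abs(sin(u)).
Evaluating at (u, v) = (pi/3, 0):
  L = -2, M = 0, N = -3/2.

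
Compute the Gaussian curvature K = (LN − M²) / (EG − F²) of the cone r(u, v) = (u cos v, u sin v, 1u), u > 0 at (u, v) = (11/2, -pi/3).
K = 0

Coefficients of the first fundamental form: E = 2, F = 0, G = u^2.
Coefficients of the second fundamental form: L = 0, M = 0, N = sqrt(2)*u^2/(2*Abs(u)).
Assemble K = (LN − M²)/(EG − F²) = 0. At (u, v) = (11/2, -pi/3): K = 0.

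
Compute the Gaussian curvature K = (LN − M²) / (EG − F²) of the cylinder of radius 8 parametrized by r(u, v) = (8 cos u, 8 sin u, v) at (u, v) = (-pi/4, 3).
K = 0

Coefficients of the first fundamental form: E = 64, F = 0, G = 1.
Coefficients of the second fundamental form: L = -8, M = 0, N = 0.
Assemble K = (LN − M²)/(EG − F²) = 0. At (u, v) = (-pi/4, 3): K = 0.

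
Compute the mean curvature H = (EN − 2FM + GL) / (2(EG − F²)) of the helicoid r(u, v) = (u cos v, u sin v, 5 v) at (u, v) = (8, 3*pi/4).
H = 0

With E = 1, F = 0, G = u^2 + 25, L = 0, M = -5/sqrt(u^2 + 25), N = 0, assemble
  H = (EN − 2FM + GL) / (2(EG − F²)) = 0.
At (u, v) = (8, 3*pi/4): H = 0.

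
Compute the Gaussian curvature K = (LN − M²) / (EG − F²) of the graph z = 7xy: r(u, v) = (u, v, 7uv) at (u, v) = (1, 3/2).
K = -784/410881

Coefficients of the first fundamental form: E = 49*v^2 + 1, F = 49*u*v, G = 49*u^2 + 1.
Coefficients of the second fundamental form: L = 0, M = 7/sqrt(49*u^2 + 49*v^2 + 1), N = 0.
Assemble K = (LN − M²)/(EG − F²) = -49/(2401*u^4 + 4802*u^2*v^2 + 98*u^2 + 2401*v^4 + 98*v^2 + 1). At (u, v) = (1, 3/2): K = -784/410881.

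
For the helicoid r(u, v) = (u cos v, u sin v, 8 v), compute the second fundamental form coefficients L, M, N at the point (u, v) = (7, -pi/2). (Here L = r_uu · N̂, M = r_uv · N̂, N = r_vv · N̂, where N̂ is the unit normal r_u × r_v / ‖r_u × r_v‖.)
L = 0;  M = -8*sqrt(113)/113;  N = 0

Compute the unit normal N̂(u, v) = (8*sin(v)/sqrt(u^2 + 64), -8*cos(v)/sqrt(u^2 + 64), u/sqrt(u^2 + 64)), and the second partials r_uu, r_uv, r_vv. Take dot products:
  L(u, v) = r_uu · N̂ = 0,
  M(u, v) = r_uv · N̂ = -8/sqrt(u^2 + 64),
  N(u, v) = r_vv · N̂ = 0.
Evaluating at (u, v) = (7, -pi/2):
  L = 0, M = -8*sqrt(113)/113, N = 0.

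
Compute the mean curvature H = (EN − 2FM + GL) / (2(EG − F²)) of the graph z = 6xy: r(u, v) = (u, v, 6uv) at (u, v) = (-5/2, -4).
H = -540*sqrt(802)/160801

With E = 36*v^2 + 1, F = 36*u*v, G = 36*u^2 + 1, L = 0, M = 6/sqrt(36*u^2 + 36*v^2 + 1), N = 0, assemble
  H = (EN − 2FM + GL) / (2(EG − F²)) = -216*u*v/(36*u^2 + 36*v^2 + 1)^(3/2).
At (u, v) = (-5/2, -4): H = -540*sqrt(802)/160801.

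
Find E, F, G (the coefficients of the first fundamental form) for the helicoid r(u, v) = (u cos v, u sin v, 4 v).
E = 1;  F = 0;  G = u^2 + 16

Compute partials: r_u = (cos(v), sin(v), 0), r_v = (-u*sin(v), u*cos(v), 4). Then
  E = r_u · r_u = 1,
  F = r_u · r_v = 0,
  G = r_v · r_v = u^2 + 16.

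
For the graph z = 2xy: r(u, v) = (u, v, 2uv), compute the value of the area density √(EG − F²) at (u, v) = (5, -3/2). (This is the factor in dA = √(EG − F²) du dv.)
√(EG − F²)|_{(5, -3/2)} = sqrt(110)

E = 4*v^2 + 1, F = 4*u*v, G = 4*u^2 + 1, so EG − F² = 4*u^2 + 4*v^2 + 1. Taking the positive square root: √(EG − F²) = sqrt(4*u^2 + 4*v^2 + 1). At (u, v) = (5, -3/2): sqrt(110).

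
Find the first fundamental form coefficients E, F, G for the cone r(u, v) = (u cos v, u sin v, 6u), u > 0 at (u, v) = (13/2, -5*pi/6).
E = 37;  F = 0;  G = 169/4

Partials: r_u = (cos(v), sin(v), 6), r_v = (-u*sin(v), u*cos(v), 0). As functions of (u, v):
  E = r_u · r_u = 37,
  F = r_u · r_v = 0,
  G = r_v · r_v = u^2.
Evaluating at (u, v) = (13/2, -5*pi/6): E = 37, F = 0, G = 169/4.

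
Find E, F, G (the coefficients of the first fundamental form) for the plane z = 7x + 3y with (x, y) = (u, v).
E = 50;  F = 21;  G = 10

Compute partials: r_u = (1, 0, 7), r_v = (0, 1, 3). Then
  E = r_u · r_u = 50,
  F = r_u · r_v = 21,
  G = r_v · r_v = 10.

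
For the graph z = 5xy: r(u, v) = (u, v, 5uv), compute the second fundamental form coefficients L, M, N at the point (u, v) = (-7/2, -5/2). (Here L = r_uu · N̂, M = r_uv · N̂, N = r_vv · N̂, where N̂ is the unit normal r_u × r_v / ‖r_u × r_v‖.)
L = 0;  M = 5*sqrt(206)/309;  N = 0

Compute the unit normal N̂(u, v) = (-5*v/sqrt(25*u^2 + 25*v^2 + 1), -5*u/sqrt(25*u^2 + 25*v^2 + 1), 1/sqrt(25*u^2 + 25*v^2 + 1)), and the second partials r_uu, r_uv, r_vv. Take dot products:
  L(u, v) = r_uu · N̂ = 0,
  M(u, v) = r_uv · N̂ = 5/sqrt(25*u^2 + 25*v^2 + 1),
  N(u, v) = r_vv · N̂ = 0.
Evaluating at (u, v) = (-7/2, -5/2):
  L = 0, M = 5*sqrt(206)/309, N = 0.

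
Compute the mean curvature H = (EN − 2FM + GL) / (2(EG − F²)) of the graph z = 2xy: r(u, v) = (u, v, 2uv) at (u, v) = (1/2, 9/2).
H = -18*sqrt(83)/6889

With E = 4*v^2 + 1, F = 4*u*v, G = 4*u^2 + 1, L = 0, M = 2/sqrt(4*u^2 + 4*v^2 + 1), N = 0, assemble
  H = (EN − 2FM + GL) / (2(EG − F²)) = -8*u*v/(4*u^2 + 4*v^2 + 1)^(3/2).
At (u, v) = (1/2, 9/2): H = -18*sqrt(83)/6889.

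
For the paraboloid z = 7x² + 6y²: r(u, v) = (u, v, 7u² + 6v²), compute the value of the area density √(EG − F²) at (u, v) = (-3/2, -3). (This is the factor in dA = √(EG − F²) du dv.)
√(EG − F²)|_{(-3/2, -3)} = sqrt(1738)

E = 196*u^2 + 1, F = 168*u*v, G = 144*v^2 + 1, so EG − F² = 196*u^2 + 144*v^2 + 1. Taking the positive square root: √(EG − F²) = sqrt(196*u^2 + 144*v^2 + 1). At (u, v) = (-3/2, -3): sqrt(1738).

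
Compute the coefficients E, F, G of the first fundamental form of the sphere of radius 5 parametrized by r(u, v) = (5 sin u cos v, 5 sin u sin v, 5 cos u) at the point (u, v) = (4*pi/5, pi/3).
E = 25;  F = 0;  G = 125/8 - 25*sqrt(5)/8

Partials: r_u = (5*cos(u)*cos(v), 5*sin(v)*cos(u), -5*sin(u)), r_v = (-5*sin(u)*sin(v), 5*sin(u)*cos(v), 0). As functions of (u, v):
  E = r_u · r_u = 25,
  F = r_u · r_v = 0,
  G = r_v · r_v = 25*sin(u)^2.
Evaluating at (u, v) = (4*pi/5, pi/3): E = 25, F = 0, G = 125/8 - 25*sqrt(5)/8.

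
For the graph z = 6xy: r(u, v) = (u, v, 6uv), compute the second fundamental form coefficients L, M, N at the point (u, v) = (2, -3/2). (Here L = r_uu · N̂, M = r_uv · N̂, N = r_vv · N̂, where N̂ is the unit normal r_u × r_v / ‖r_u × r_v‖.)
L = 0;  M = 3*sqrt(226)/113;  N = 0

Compute the unit normal N̂(u, v) = (-6*v/sqrt(36*u^2 + 36*v^2 + 1), -6*u/sqrt(36*u^2 + 36*v^2 + 1), 1/sqrt(36*u^2 + 36*v^2 + 1)), and the second partials r_uu, r_uv, r_vv. Take dot products:
  L(u, v) = r_uu · N̂ = 0,
  M(u, v) = r_uv · N̂ = 6/sqrt(36*u^2 + 36*v^2 + 1),
  N(u, v) = r_vv · N̂ = 0.
Evaluating at (u, v) = (2, -3/2):
  L = 0, M = 3*sqrt(226)/113, N = 0.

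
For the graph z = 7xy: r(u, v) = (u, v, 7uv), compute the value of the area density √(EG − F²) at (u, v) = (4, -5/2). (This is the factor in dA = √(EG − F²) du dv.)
√(EG − F²)|_{(4, -5/2)} = 3*sqrt(485)/2

E = 49*v^2 + 1, F = 49*u*v, G = 49*u^2 + 1, so EG − F² = 49*u^2 + 49*v^2 + 1. Taking the positive square root: √(EG − F²) = sqrt(49*u^2 + 49*v^2 + 1). At (u, v) = (4, -5/2): 3*sqrt(485)/2.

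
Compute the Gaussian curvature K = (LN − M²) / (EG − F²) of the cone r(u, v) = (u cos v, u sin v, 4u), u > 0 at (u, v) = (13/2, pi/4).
K = 0

Coefficients of the first fundamental form: E = 17, F = 0, G = u^2.
Coefficients of the second fundamental form: L = 0, M = 0, N = 4*sqrt(17)*u^2/(17*Abs(u)).
Assemble K = (LN − M²)/(EG − F²) = 0. At (u, v) = (13/2, pi/4): K = 0.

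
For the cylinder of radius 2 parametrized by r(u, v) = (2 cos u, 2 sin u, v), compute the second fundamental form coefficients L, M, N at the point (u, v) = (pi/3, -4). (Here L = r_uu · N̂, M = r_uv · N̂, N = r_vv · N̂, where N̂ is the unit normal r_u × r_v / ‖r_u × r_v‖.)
L = -2;  M = 0;  N = 0

Compute the unit normal N̂(u, v) = (cos(u), sin(u), 0), and the second partials r_uu, r_uv, r_vv. Take dot products:
  L(u, v) = r_uu · N̂ = -2,
  M(u, v) = r_uv · N̂ = 0,
  N(u, v) = r_vv · N̂ = 0.
Evaluating at (u, v) = (pi/3, -4):
  L = -2, M = 0, N = 0.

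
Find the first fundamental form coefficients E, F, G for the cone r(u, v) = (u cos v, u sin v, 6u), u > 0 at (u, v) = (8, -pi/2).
E = 37;  F = 0;  G = 64

Partials: r_u = (cos(v), sin(v), 6), r_v = (-u*sin(v), u*cos(v), 0). As functions of (u, v):
  E = r_u · r_u = 37,
  F = r_u · r_v = 0,
  G = r_v · r_v = u^2.
Evaluating at (u, v) = (8, -pi/2): E = 37, F = 0, G = 64.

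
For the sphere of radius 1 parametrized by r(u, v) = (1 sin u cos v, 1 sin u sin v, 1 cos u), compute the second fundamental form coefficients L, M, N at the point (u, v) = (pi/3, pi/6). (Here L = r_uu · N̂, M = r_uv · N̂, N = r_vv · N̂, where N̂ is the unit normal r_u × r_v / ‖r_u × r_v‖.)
L = -1;  M = 0;  N = -3/4

Compute the unit normal N̂(u, v) = (sin(u)^2*cos(v)/Abs(sin(u)), sin(u)^2*sin(v)/Abs(sin(u)), sin(2*u)/(2*Abs(sin(u)))), and the second partials r_uu, r_uv, r_vv. Take dot products:
  L(u, v) = r_uu · N̂ = -sin(u)/Abs(sin(u)),
  M(u, v) = r_uv · N̂ = 0,
  N(u, v) = r_vv · N̂ = -sin(u)^3/Abs(sin(u)).
Evaluating at (u, v) = (pi/3, pi/6):
  L = -1, M = 0, N = -3/4.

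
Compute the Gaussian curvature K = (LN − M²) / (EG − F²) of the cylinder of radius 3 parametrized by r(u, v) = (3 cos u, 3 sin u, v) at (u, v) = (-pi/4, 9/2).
K = 0

Coefficients of the first fundamental form: E = 9, F = 0, G = 1.
Coefficients of the second fundamental form: L = -3, M = 0, N = 0.
Assemble K = (LN − M²)/(EG − F²) = 0. At (u, v) = (-pi/4, 9/2): K = 0.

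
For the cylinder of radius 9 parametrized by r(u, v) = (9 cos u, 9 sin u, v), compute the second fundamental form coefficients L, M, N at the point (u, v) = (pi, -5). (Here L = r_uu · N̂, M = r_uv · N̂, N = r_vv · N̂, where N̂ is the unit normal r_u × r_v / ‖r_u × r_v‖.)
L = -9;  M = 0;  N = 0

Compute the unit normal N̂(u, v) = (cos(u), sin(u), 0), and the second partials r_uu, r_uv, r_vv. Take dot products:
  L(u, v) = r_uu · N̂ = -9,
  M(u, v) = r_uv · N̂ = 0,
  N(u, v) = r_vv · N̂ = 0.
Evaluating at (u, v) = (pi, -5):
  L = -9, M = 0, N = 0.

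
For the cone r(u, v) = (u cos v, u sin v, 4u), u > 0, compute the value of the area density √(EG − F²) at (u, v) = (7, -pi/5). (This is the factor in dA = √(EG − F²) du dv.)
√(EG − F²)|_{(7, -pi/5)} = 7*sqrt(17)

E = 17, F = 0, G = u^2, so EG − F² = 17*u^2. Taking the positive square root: √(EG − F²) = sqrt(17)*Abs(u). At (u, v) = (7, -pi/5): 7*sqrt(17).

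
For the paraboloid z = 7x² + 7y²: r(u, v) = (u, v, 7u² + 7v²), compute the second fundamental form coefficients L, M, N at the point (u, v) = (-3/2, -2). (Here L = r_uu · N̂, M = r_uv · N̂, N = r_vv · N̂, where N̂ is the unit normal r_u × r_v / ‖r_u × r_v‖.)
L = 7*sqrt(1226)/613;  M = 0;  N = 7*sqrt(1226)/613

Compute the unit normal N̂(u, v) = (-14*u/sqrt(196*u^2 + 196*v^2 + 1), -14*v/sqrt(196*u^2 + 196*v^2 + 1), 1/sqrt(196*u^2 + 196*v^2 + 1)), and the second partials r_uu, r_uv, r_vv. Take dot products:
  L(u, v) = r_uu · N̂ = 14/sqrt(196*u^2 + 196*v^2 + 1),
  M(u, v) = r_uv · N̂ = 0,
  N(u, v) = r_vv · N̂ = 14/sqrt(196*u^2 + 196*v^2 + 1).
Evaluating at (u, v) = (-3/2, -2):
  L = 7*sqrt(1226)/613, M = 0, N = 7*sqrt(1226)/613.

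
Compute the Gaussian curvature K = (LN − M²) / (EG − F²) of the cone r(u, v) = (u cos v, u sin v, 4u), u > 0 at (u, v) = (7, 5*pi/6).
K = 0

Coefficients of the first fundamental form: E = 17, F = 0, G = u^2.
Coefficients of the second fundamental form: L = 0, M = 0, N = 4*sqrt(17)*u^2/(17*Abs(u)).
Assemble K = (LN − M²)/(EG − F²) = 0. At (u, v) = (7, 5*pi/6): K = 0.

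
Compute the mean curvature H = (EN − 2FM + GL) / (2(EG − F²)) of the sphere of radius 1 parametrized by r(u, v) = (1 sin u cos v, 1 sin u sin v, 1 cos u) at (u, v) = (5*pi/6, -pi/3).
H = -1

With E = 1, F = 0, G = sin(u)^2, L = -sin(u)/Abs(sin(u)), M = 0, N = -sin(u)^3/Abs(sin(u)), assemble
  H = (EN − 2FM + GL) / (2(EG − F²)) = -sin(u)/Abs(sin(u)).
At (u, v) = (5*pi/6, -pi/3): H = -1.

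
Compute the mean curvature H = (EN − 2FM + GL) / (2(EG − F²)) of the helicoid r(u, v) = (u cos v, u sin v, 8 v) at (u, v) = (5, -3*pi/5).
H = 0

With E = 1, F = 0, G = u^2 + 64, L = 0, M = -8/sqrt(u^2 + 64), N = 0, assemble
  H = (EN − 2FM + GL) / (2(EG − F²)) = 0.
At (u, v) = (5, -3*pi/5): H = 0.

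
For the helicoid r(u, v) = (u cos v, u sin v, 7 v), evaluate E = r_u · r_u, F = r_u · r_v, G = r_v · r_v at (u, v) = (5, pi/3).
E = 1;  F = 0;  G = 74

Partials: r_u = (cos(v), sin(v), 0), r_v = (-u*sin(v), u*cos(v), 7). As functions of (u, v):
  E = r_u · r_u = 1,
  F = r_u · r_v = 0,
  G = r_v · r_v = u^2 + 49.
Evaluating at (u, v) = (5, pi/3): E = 1, F = 0, G = 74.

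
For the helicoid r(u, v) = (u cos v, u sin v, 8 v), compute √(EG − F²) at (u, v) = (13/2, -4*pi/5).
√(EG − F²)|_{(13/2, -4*pi/5)} = 5*sqrt(17)/2

E = 1, F = 0, G = u^2 + 64; EG − F² = u^2 + 64; √(EG − F²) = sqrt(u^2 + 64). At the given point: 5*sqrt(17)/2.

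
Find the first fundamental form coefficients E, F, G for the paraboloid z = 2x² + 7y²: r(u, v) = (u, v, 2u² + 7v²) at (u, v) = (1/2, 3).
E = 5;  F = 84;  G = 1765

Partials: r_u = (1, 0, 4*u), r_v = (0, 1, 14*v). As functions of (u, v):
  E = r_u · r_u = 16*u^2 + 1,
  F = r_u · r_v = 56*u*v,
  G = r_v · r_v = 196*v^2 + 1.
Evaluating at (u, v) = (1/2, 3): E = 5, F = 84, G = 1765.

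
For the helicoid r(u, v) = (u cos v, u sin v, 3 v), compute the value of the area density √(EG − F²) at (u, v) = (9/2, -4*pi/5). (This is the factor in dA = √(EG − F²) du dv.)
√(EG − F²)|_{(9/2, -4*pi/5)} = 3*sqrt(13)/2

E = 1, F = 0, G = u^2 + 9, so EG − F² = u^2 + 9. Taking the positive square root: √(EG − F²) = sqrt(u^2 + 9). At (u, v) = (9/2, -4*pi/5): 3*sqrt(13)/2.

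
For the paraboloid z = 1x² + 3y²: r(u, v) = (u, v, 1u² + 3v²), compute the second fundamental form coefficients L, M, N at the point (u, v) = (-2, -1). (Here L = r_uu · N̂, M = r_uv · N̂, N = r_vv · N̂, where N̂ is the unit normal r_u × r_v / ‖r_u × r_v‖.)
L = 2*sqrt(53)/53;  M = 0;  N = 6*sqrt(53)/53

Compute the unit normal N̂(u, v) = (-2*u/sqrt(4*u^2 + 36*v^2 + 1), -6*v/sqrt(4*u^2 + 36*v^2 + 1), 1/sqrt(4*u^2 + 36*v^2 + 1)), and the second partials r_uu, r_uv, r_vv. Take dot products:
  L(u, v) = r_uu · N̂ = 2/sqrt(4*u^2 + 36*v^2 + 1),
  M(u, v) = r_uv · N̂ = 0,
  N(u, v) = r_vv · N̂ = 6/sqrt(4*u^2 + 36*v^2 + 1).
Evaluating at (u, v) = (-2, -1):
  L = 2*sqrt(53)/53, M = 0, N = 6*sqrt(53)/53.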